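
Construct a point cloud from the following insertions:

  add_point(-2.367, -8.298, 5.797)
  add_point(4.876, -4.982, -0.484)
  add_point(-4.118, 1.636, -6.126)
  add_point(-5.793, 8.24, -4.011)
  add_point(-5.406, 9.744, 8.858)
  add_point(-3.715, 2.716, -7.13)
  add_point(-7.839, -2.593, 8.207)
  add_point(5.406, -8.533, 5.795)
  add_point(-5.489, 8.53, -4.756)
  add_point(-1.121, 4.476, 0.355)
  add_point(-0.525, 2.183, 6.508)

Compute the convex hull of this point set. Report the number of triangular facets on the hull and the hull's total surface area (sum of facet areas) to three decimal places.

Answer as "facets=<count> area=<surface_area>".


Extreme-point indices: [0, 1, 2, 3, 4, 5, 6, 7, 8, 9, 10] — 11 of 11 on the boundary.

Area of each hull facet:
  f1: (p4, p7, p6) → 90.1566
  f2: (p0, p7, p6) → 23.4782
  f3: (p3, p4, p6) → 80.4087
  f4: (p2, p0, p6) → 61.7467
  f5: (p2, p3, p6) → 54.7619
  f6: (p10, p4, p7) → 11.7976
  f7: (p1, p2, p5) → 8.3868
  f8: (p1, p10, p7) → 40.3926
  f9: (p1, p0, p7) → 28.0152
  f10: (p1, p2, p0) → 63.3386
  f11: (p1, p10, p4) → 21.1657
  f12: (p8, p1, p5) → 37.3908
  f13: (p8, p2, p5) → 4.7275
  f14: (p8, p2, p3) → 3.0496
  f15: (p8, p3, p4) → 3.2136
  f16: (p9, p1, p4) → 45.0072
  f17: (p9, p8, p4) → 42.6825
  f18: (p9, p8, p1) → 32.1859
Σ area = 651.906

Euler: V−E+F = 11−27+18 = 2.

facets=18 area=651.906


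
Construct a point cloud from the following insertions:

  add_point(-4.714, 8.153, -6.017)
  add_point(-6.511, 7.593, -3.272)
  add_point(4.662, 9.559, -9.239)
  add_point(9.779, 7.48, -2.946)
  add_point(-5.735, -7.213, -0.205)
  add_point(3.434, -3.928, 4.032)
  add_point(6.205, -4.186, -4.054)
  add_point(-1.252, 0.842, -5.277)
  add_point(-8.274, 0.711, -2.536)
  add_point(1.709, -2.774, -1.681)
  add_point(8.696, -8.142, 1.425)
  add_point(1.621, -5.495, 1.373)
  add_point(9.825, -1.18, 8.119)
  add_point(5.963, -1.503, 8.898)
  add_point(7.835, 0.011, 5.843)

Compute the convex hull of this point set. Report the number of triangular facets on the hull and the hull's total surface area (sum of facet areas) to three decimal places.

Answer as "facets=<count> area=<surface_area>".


11 of the 15 inputs are extreme points: [0, 1, 2, 3, 4, 6, 7, 8, 10, 12, 13].

Facet areas (half cross-product norm):
  f1: (p6, p4, p10) → 46.4441
  f2: (p13, p1, p8) → 65.6825
  f3: (p13, p4, p8) → 68.5709
  f4: (p13, p10, p12) → 19.2066
  f5: (p13, p4, p10) → 73.5278
  f6: (p0, p1, p8) → 10.9925
  f7: (p0, p1, p2) → 10.1185
  f8: (p3, p1, p2) → 53.0985
  f9: (p3, p10, p12) → 67.9644
  f10: (p3, p13, p12) → 27.1974
  f11: (p3, p13, p1) → 121.7058
  f12: (p3, p6, p2) → 51.2882
  f13: (p3, p6, p10) → 41.2740
  f14: (p7, p6, p2) → 51.0237
  f15: (p7, p6, p4) → 47.2866
  f16: (p7, p4, p8) → 32.1557
  f17: (p7, p0, p8) → 28.7042
  f18: (p7, p0, p2) → 39.4466
Σ area = 855.688

Euler: V−E+F = 11−27+18 = 2.

facets=18 area=855.688


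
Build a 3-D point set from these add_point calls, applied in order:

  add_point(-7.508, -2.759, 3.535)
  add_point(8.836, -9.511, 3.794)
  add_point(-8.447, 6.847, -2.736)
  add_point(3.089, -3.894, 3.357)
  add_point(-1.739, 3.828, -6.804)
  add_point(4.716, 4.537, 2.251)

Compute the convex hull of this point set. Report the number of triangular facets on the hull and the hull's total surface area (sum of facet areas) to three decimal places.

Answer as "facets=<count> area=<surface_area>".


facets=8 area=469.833

Points on the hull: [0, 1, 2, 3, 4, 5] (6 of 6).

Area of each hull facet:
  f1: (p0, p4, p2) → 48.1285
  f2: (p0, p4, p1) → 117.4672
  f3: (p5, p4, p2) → 46.7832
  f4: (p5, p4, p1) → 80.5753
  f5: (p5, p0, p2) → 75.2057
  f6: (p3, p0, p1) → 26.6611
  f7: (p3, p5, p1) → 29.0394
  f8: (p3, p5, p0) → 45.9724
Σ area = 469.833

Euler: V−E+F = 6−12+8 = 2.


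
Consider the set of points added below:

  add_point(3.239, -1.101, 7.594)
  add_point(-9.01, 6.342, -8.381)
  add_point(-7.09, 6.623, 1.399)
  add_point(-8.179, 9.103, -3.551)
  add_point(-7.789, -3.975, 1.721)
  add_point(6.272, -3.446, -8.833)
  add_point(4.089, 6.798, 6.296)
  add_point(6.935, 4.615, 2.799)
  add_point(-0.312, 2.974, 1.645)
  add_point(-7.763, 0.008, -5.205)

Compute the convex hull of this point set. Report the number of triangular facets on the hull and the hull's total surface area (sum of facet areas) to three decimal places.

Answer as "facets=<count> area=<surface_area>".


9 of the 10 inputs are extreme points: [0, 1, 2, 3, 4, 5, 6, 7, 9].

Facet areas (half cross-product norm):
  f1: (p5, p7, p1) → 123.1543
  f2: (p9, p4, p1) → 16.4089
  f3: (p9, p5, p1) → 51.7660
  f4: (p9, p5, p4) → 59.2415
  f5: (p3, p7, p1) → 45.2505
  f6: (p3, p4, p1) → 39.3374
  f7: (p3, p2, p4) → 26.7379
  f8: (p0, p2, p4) → 65.6561
  f9: (p0, p5, p7) → 58.8697
  f10: (p0, p5, p4) → 102.3508
  f11: (p6, p0, p7) → 19.4959
  f12: (p6, p0, p2) → 49.0757
  f13: (p6, p3, p7) → 39.7270
  f14: (p6, p3, p2) → 29.3633
Σ area = 726.435

Euler characteristic 9−21+14 = 2 ✓

facets=14 area=726.435


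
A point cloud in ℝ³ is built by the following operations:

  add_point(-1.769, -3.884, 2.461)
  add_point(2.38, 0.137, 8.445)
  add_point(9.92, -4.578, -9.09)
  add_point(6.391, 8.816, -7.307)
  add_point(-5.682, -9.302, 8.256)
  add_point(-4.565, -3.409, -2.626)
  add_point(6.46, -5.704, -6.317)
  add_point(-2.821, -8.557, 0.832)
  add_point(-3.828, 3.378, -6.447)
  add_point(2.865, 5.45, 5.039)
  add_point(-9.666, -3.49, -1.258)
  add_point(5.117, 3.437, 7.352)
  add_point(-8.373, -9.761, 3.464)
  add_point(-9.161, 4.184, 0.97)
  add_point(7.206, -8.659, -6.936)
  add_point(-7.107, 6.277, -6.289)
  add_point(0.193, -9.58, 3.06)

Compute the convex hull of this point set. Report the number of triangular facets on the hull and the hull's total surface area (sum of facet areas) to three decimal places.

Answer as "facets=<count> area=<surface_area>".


facets=20 area=1083.863

Hull vertices (12/17): indices [1, 2, 3, 4, 9, 10, 11, 12, 13, 14, 15, 16].

Facet areas (half cross-product norm):
  f1: (p15, p3, p2) → 95.8580
  f2: (p16, p4, p1) → 43.5260
  f3: (p16, p12, p4) → 21.1446
  f4: (p9, p15, p3) → 84.7024
  f5: (p14, p16, p12) → 41.5346
  f6: (p14, p12, p10) → 72.4528
  f7: (p14, p15, p10) → 104.0138
  f8: (p14, p15, p2) → 54.4239
  f9: (p11, p3, p2) → 107.4177
  f10: (p11, p9, p3) → 21.2118
  f11: (p11, p14, p2) → 50.0060
  f12: (p11, p16, p1) → 19.2028
  f13: (p11, p14, p16) → 89.1527
  f14: (p13, p9, p15) → 49.9317
  f15: (p13, p15, p10) → 31.3392
  f16: (p13, p4, p1) → 84.4100
  f17: (p13, p12, p10) → 25.9445
  f18: (p13, p12, p4) → 38.9355
  f19: (p13, p11, p1) → 31.3072
  f20: (p13, p11, p9) → 17.3477
Σ area = 1083.863

Euler: V−E+F = 12−30+20 = 2.


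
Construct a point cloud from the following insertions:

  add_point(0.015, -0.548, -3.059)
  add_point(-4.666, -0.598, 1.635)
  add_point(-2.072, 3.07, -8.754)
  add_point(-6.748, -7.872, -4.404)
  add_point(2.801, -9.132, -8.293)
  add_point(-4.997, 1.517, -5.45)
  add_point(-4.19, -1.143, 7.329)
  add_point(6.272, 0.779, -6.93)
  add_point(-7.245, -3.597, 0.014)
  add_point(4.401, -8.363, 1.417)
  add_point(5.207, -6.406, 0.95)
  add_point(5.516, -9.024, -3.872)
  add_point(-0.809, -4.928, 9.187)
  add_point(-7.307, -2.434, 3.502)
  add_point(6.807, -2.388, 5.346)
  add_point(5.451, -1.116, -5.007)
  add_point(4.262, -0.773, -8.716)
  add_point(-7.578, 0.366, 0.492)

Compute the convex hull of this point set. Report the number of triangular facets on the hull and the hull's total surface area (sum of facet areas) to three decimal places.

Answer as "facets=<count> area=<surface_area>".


facets=24 area=705.719

Hull vertices (14/18): indices [2, 3, 4, 5, 6, 7, 8, 9, 11, 12, 13, 14, 16, 17].

Area of each hull facet:
  f1: (p5, p2, p17) → 5.2013
  f2: (p7, p2, p14) → 53.4499
  f3: (p6, p12, p14) → 23.6255
  f4: (p6, p2, p17) → 35.6462
  f5: (p6, p2, p14) → 90.8518
  f6: (p3, p5, p17) → 29.7177
  f7: (p3, p2, p4) → 61.3102
  f8: (p3, p5, p2) → 19.2604
  f9: (p9, p12, p14) → 32.2884
  f10: (p9, p3, p12) → 62.2950
  f11: (p16, p2, p4) → 29.3195
  f12: (p16, p7, p4) → 10.7949
  f13: (p16, p7, p2) → 10.9812
  f14: (p13, p6, p12) → 12.2208
  f15: (p13, p3, p12) → 40.9009
  f16: (p13, p6, p17) → 9.5557
  f17: (p11, p7, p14) → 55.7281
  f18: (p11, p9, p14) → 17.3349
  f19: (p11, p7, p4) → 26.2042
  f20: (p11, p3, p4) → 26.6060
  f21: (p11, p9, p3) → 33.0634
  f22: (p8, p3, p17) → 7.7619
  f23: (p8, p13, p17) → 6.6580
  f24: (p8, p13, p3) → 4.9432
Σ area = 705.719

Check V−E+F: 14 − 36 + 24 = 2.


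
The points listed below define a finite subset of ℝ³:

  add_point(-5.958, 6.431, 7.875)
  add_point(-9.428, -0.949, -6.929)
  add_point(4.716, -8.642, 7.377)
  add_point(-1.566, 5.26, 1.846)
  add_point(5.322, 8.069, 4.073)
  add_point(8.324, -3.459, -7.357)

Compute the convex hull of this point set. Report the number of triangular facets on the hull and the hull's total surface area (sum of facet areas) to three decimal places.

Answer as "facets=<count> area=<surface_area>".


Points on the hull: [0, 1, 2, 3, 4, 5] (6 of 6).

Area of each hull facet:
  f1: (p4, p5, p1) → 141.4810
  f2: (p2, p5, p1) → 140.8527
  f3: (p2, p4, p5) → 118.0678
  f4: (p0, p2, p1) → 150.7192
  f5: (p0, p2, p4) → 99.6994
  f6: (p3, p4, p1) → 24.4346
  f7: (p3, p0, p1) → 48.6152
  f8: (p3, p0, p4) → 28.5226
Σ area = 752.392

Check V−E+F: 6 − 12 + 8 = 2.

facets=8 area=752.392


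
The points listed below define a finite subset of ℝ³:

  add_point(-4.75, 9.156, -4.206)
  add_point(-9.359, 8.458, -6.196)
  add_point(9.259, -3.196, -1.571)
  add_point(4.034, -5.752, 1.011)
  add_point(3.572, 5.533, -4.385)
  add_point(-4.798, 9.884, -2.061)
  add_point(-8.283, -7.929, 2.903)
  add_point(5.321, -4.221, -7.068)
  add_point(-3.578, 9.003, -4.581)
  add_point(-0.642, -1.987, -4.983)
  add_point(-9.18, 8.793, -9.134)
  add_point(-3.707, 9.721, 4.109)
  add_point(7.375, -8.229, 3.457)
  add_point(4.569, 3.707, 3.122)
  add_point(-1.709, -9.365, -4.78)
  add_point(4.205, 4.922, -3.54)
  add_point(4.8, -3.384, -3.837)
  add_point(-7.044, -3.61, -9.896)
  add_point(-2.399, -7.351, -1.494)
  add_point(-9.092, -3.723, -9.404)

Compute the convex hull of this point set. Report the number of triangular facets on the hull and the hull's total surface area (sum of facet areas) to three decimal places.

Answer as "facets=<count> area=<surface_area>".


facets=26 area=1021.666

Extreme-point indices: [1, 2, 4, 5, 6, 7, 8, 10, 11, 12, 13, 14, 15, 17, 19] — 15 of 20 on the boundary.

Triangle areas on the boundary:
  f1: (p6, p11, p1) → 103.6689
  f2: (p12, p6, p11) → 139.2010
  f3: (p12, p6, p14) → 62.8333
  f4: (p12, p7, p2) → 24.0135
  f5: (p12, p7, p14) → 49.2835
  f6: (p17, p7, p14) → 42.1425
  f7: (p5, p11, p1) → 12.7808
  f8: (p13, p12, p2) → 35.2127
  f9: (p13, p12, p11) → 41.6227
  f10: (p4, p7, p2) → 33.9526
  f11: (p4, p13, p11) → 39.5931
  f12: (p4, p5, p11) → 30.3641
  f13: (p4, p5, p8) → 10.2116
  f14: (p19, p6, p14) → 51.9389
  f15: (p19, p17, p14) → 9.0863
  f16: (p19, p6, p1) → 81.8716
  f17: (p15, p13, p2) → 30.6915
  f18: (p15, p4, p2) → 3.3671
  f19: (p15, p4, p13) → 2.4924
  f20: (p10, p17, p7) → 78.4600
  f21: (p10, p4, p7) → 68.7853
  f22: (p10, p19, p1) → 18.4664
  f23: (p10, p19, p17) → 13.1919
  f24: (p10, p4, p8) → 20.4871
  f25: (p10, p5, p1) → 7.6264
  f26: (p10, p5, p8) → 10.3205
Σ area = 1021.666

Check V−E+F: 15 − 39 + 26 = 2.


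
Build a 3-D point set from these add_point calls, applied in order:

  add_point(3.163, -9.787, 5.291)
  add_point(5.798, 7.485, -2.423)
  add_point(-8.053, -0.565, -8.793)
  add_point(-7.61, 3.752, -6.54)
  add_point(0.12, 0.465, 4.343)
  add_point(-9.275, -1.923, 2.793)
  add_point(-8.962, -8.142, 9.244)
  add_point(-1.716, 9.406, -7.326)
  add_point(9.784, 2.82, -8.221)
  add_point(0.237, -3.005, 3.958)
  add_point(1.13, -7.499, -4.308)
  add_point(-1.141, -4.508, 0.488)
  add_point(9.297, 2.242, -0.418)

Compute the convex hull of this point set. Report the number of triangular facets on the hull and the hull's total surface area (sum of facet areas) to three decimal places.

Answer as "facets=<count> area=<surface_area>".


facets=18 area=950.005

Extreme-point indices: [0, 1, 2, 3, 4, 5, 6, 7, 8, 10, 12] — 11 of 13 on the boundary.

Area of each hull facet:
  f1: (p10, p0, p8) → 67.2055
  f2: (p10, p2, p8) → 86.4671
  f3: (p6, p10, p0) → 64.6015
  f4: (p6, p2, p5) → 32.4147
  f5: (p6, p10, p2) → 103.5090
  f6: (p12, p0, p8) → 50.5950
  f7: (p12, p1, p8) → 24.4994
  f8: (p7, p2, p8) → 79.0099
  f9: (p7, p1, p8) → 38.3733
  f10: (p4, p12, p1) → 34.0554
  f11: (p4, p6, p5) → 43.9987
  f12: (p4, p6, p0) → 64.3370
  f13: (p4, p12, p0) → 56.2510
  f14: (p4, p7, p5) → 72.3805
  f15: (p4, p7, p1) → 51.7236
  f16: (p3, p2, p5) → 26.9311
  f17: (p3, p7, p5) → 38.0626
  f18: (p3, p7, p2) → 15.5898
Σ area = 950.005

Euler characteristic 11−27+18 = 2 ✓


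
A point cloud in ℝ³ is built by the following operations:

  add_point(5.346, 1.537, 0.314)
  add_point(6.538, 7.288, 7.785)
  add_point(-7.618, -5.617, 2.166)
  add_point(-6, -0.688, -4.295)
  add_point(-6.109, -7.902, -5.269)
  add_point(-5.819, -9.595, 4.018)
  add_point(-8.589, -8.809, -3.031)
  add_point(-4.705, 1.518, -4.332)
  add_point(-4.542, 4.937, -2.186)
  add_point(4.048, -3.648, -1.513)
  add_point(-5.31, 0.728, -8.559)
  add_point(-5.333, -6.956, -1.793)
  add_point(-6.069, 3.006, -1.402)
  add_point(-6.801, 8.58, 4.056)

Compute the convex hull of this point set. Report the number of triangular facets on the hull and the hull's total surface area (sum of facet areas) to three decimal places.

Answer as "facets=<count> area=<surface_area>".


facets=16 area=709.245

10 of the 14 inputs are extreme points: [0, 1, 2, 4, 5, 6, 8, 9, 10, 13].

Per-facet area ½‖(b−a)×(c−a)‖:
  f1: (p10, p13, p6) → 85.8735
  f2: (p5, p13, p1) → 125.2789
  f3: (p5, p9, p1) → 91.1128
  f4: (p8, p13, p1) → 52.3479
  f5: (p8, p10, p1) → 40.9307
  f6: (p8, p10, p13) → 11.5005
  f7: (p4, p10, p6) → 13.5538
  f8: (p4, p9, p10) → 51.4276
  f9: (p4, p5, p6) → 12.2695
  f10: (p4, p5, p9) → 52.7655
  f11: (p0, p10, p1) → 51.0579
  f12: (p0, p9, p1) → 14.6213
  f13: (p0, p9, p10) → 35.2980
  f14: (p2, p13, p6) → 34.3535
  f15: (p2, p5, p6) → 14.6292
  f16: (p2, p5, p13) → 22.2241
Σ area = 709.245

Check V−E+F: 10 − 24 + 16 = 2.


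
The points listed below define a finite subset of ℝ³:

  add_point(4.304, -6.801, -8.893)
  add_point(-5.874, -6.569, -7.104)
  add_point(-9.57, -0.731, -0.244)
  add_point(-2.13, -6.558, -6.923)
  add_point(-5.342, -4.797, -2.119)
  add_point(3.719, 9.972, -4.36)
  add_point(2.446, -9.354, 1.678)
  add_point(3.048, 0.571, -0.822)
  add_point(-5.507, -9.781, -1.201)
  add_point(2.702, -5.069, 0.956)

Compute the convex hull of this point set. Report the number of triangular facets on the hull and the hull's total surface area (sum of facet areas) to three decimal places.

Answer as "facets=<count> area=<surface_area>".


facets=12 area=557.295

8 of the 10 inputs are extreme points: [0, 1, 2, 5, 6, 7, 8, 9].

Per-facet area ½‖(b−a)×(c−a)‖:
  f1: (p8, p6, p2) → 40.1984
  f2: (p8, p6, p0) → 46.1449
  f3: (p1, p5, p2) → 85.1277
  f4: (p1, p5, p0) → 89.3994
  f5: (p1, p8, p2) → 31.1394
  f6: (p1, p8, p0) → 34.6513
  f7: (p9, p6, p2) → 27.2550
  f8: (p9, p6, p0) → 22.0424
  f9: (p7, p5, p2) → 62.8963
  f10: (p7, p9, p2) → 37.0672
  f11: (p7, p5, p0) → 51.6648
  f12: (p7, p9, p0) → 29.7084
Σ area = 557.295

Euler: V−E+F = 8−18+12 = 2.


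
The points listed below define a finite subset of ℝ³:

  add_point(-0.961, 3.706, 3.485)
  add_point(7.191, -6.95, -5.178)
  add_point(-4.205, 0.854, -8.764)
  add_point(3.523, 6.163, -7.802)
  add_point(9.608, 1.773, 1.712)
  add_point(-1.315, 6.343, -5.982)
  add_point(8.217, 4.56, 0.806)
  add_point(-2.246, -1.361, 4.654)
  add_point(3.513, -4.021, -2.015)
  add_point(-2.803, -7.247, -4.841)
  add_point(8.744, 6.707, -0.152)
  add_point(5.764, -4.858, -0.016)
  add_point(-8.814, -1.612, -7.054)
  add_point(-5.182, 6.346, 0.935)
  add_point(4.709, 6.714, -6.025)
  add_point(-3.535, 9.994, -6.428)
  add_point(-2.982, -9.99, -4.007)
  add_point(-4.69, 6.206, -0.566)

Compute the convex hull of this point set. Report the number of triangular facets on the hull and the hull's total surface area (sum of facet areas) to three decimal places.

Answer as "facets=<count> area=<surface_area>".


facets=22 area=797.069

Extreme-point indices: [0, 1, 2, 3, 4, 7, 10, 11, 12, 13, 14, 15, 16] — 13 of 18 on the boundary.

Per-facet area ½‖(b−a)×(c−a)‖:
  f1: (p13, p15, p12) → 48.1926
  f2: (p13, p7, p12) → 52.5545
  f3: (p2, p15, p12) → 23.6515
  f4: (p3, p2, p15) → 34.6965
  f5: (p3, p2, p1) → 62.4108
  f6: (p16, p7, p12) → 61.8329
  f7: (p16, p2, p12) → 29.2906
  f8: (p16, p2, p1) → 62.2282
  f9: (p11, p7, p4) → 38.9287
  f10: (p11, p1, p4) → 20.8644
  f11: (p11, p16, p7) → 51.3359
  f12: (p11, p16, p1) → 29.8766
  f13: (p0, p7, p4) → 29.0177
  f14: (p0, p13, p7) → 13.9481
  f15: (p10, p1, p4) → 26.9557
  f16: (p10, p13, p15) → 56.2859
  f17: (p10, p0, p4) → 28.0684
  f18: (p10, p0, p13) → 27.7388
  f19: (p14, p3, p1) → 15.2714
  f20: (p14, p10, p1) → 48.9931
  f21: (p14, p3, p15) → 8.7828
  f22: (p14, p10, p15) → 26.1438
Σ area = 797.069

Euler characteristic 13−33+22 = 2 ✓


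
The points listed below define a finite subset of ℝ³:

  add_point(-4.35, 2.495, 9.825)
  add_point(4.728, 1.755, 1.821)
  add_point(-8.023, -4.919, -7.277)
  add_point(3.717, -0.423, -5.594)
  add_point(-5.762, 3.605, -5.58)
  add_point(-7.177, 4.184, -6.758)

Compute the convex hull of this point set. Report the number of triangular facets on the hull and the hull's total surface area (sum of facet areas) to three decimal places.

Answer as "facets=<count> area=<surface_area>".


Points on the hull: [0, 1, 2, 3, 5] (5 of 6).

Per-facet area ½‖(b−a)×(c−a)‖:
  f1: (p0, p1, p2) → 101.4625
  f2: (p0, p5, p2) → 77.3765
  f3: (p0, p5, p1) → 87.7889
  f4: (p3, p1, p2) → 46.3875
  f5: (p3, p5, p2) → 51.9927
  f6: (p3, p5, p1) → 46.0674
Σ area = 411.075

Euler characteristic 5−9+6 = 2 ✓

facets=6 area=411.075


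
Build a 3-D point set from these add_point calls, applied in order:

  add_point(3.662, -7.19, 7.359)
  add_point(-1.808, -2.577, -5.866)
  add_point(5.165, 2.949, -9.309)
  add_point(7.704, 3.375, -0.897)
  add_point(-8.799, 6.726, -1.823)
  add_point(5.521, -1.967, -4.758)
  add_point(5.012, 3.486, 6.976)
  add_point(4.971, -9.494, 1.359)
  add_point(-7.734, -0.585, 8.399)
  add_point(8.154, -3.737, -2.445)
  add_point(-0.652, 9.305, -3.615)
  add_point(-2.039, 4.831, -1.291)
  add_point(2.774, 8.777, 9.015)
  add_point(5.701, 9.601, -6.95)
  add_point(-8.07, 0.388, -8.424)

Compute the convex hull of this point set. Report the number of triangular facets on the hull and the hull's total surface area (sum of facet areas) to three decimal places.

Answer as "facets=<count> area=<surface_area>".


facets=22 area=1037.048

Points on the hull: [0, 1, 2, 3, 4, 6, 7, 8, 9, 10, 12, 13, 14] (13 of 15).

Triangle areas on the boundary:
  f1: (p8, p12, p4) → 85.1039
  f2: (p14, p13, p4) → 70.6127
  f3: (p14, p8, p4) → 56.9898
  f4: (p10, p13, p4) → 11.2867
  f5: (p10, p12, p4) → 57.1439
  f6: (p10, p12, p13) → 45.8947
  f7: (p3, p13, p9) → 27.1145
  f8: (p3, p12, p13) → 54.2630
  f9: (p0, p8, p12) → 88.5489
  f10: (p2, p13, p9) → 32.9237
  f11: (p2, p14, p13) → 46.5242
  f12: (p6, p3, p12) → 22.6905
  f13: (p6, p0, p12) → 19.5768
  f14: (p6, p3, p9) → 29.5000
  f15: (p6, p0, p9) → 56.3188
  f16: (p7, p0, p9) → 23.9577
  f17: (p7, p2, p9) → 26.3780
  f18: (p7, p14, p8) → 133.5578
  f19: (p7, p0, p8) → 39.3302
  f20: (p1, p2, p14) → 33.9974
  f21: (p1, p7, p14) → 18.2438
  f22: (p1, p7, p2) → 57.0909
Σ area = 1037.048

Euler: V−E+F = 13−33+22 = 2.


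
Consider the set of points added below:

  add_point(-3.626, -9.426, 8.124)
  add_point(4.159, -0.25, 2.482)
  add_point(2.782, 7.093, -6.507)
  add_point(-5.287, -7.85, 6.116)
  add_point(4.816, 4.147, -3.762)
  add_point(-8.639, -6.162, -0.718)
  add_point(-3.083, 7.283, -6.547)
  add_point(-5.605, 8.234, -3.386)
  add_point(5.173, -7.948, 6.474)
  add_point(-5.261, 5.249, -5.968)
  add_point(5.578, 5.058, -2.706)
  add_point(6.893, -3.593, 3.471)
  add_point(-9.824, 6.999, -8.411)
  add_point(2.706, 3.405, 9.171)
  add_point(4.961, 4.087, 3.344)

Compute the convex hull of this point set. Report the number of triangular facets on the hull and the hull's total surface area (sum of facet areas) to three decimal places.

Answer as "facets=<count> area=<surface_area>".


facets=22 area=820.413

Hull vertices (13/15): indices [0, 2, 3, 4, 5, 6, 7, 8, 10, 11, 12, 13, 14].

Facet areas (half cross-product norm):
  f1: (p5, p2, p12) → 96.4355
  f2: (p7, p2, p13) → 69.0182
  f3: (p3, p5, p12) → 44.7462
  f4: (p3, p5, p0) → 4.5269
  f5: (p3, p7, p12) → 60.6354
  f6: (p3, p13, p0) → 21.5127
  f7: (p3, p7, p13) → 108.9079
  f8: (p8, p5, p11) → 43.5045
  f9: (p8, p5, p0) → 46.8315
  f10: (p8, p13, p11) → 27.5008
  f11: (p8, p13, p0) → 53.9061
  f12: (p6, p2, p12) → 5.5342
  f13: (p6, p7, p12) → 13.4911
  f14: (p6, p7, p2) → 9.6677
  f15: (p4, p10, p11) → 8.5093
  f16: (p4, p10, p2) → 3.4744
  f17: (p4, p5, p11) → 85.3037
  f18: (p4, p5, p2) → 38.4275
  f19: (p14, p2, p13) → 18.7328
  f20: (p14, p10, p2) → 10.7363
  f21: (p14, p13, p11) → 24.8772
  f22: (p14, p10, p11) → 24.1333
Σ area = 820.413

Euler: V−E+F = 13−33+22 = 2.


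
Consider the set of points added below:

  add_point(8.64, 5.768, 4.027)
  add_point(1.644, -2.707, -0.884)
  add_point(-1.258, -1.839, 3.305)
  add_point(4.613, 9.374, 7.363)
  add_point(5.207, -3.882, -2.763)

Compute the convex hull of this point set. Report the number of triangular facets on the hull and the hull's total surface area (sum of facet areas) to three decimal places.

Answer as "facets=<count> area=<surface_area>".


facets=6 area=193.058

Hull vertices (5/5): indices [0, 1, 2, 3, 4].

Area of each hull facet:
  f1: (p4, p0, p2) → 52.4475
  f2: (p3, p0, p2) → 39.3969
  f3: (p3, p4, p0) → 32.3653
  f4: (p1, p4, p2) → 5.0165
  f5: (p1, p3, p2) → 34.0112
  f6: (p1, p3, p4) → 29.8203
Σ area = 193.058

Euler characteristic 5−9+6 = 2 ✓


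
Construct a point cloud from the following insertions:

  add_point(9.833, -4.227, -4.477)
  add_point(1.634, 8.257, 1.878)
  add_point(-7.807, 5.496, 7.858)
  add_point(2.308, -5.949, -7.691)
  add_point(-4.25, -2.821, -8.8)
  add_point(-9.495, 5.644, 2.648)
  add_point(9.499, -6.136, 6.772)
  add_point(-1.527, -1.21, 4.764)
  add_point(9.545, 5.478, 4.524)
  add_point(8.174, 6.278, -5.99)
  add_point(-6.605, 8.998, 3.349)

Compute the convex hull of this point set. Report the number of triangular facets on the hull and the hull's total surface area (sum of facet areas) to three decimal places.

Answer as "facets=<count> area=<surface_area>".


Hull vertices (11/11): indices [0, 1, 2, 3, 4, 5, 6, 7, 8, 9, 10].

Facet areas (half cross-product norm):
  f1: (p3, p6, p0) → 45.2466
  f2: (p3, p9, p0) → 44.9112
  f3: (p3, p9, p4) → 50.2169
  f4: (p3, p7, p4) → 49.2533
  f5: (p3, p7, p6) → 82.4151
  f6: (p10, p4, p5) → 32.3029
  f7: (p10, p9, p4) → 121.5713
  f8: (p8, p6, p0) → 63.2058
  f9: (p8, p9, p0) → 55.5435
  f10: (p2, p7, p6) → 34.8450
  f11: (p2, p8, p6) → 104.4332
  f12: (p2, p8, p10) → 48.3320
  f13: (p2, p10, p5) → 11.6033
  f14: (p2, p4, p5) → 33.3775
  f15: (p2, p7, p4) → 65.1141
  f16: (p1, p10, p9) → 28.2282
  f17: (p1, p8, p9) → 42.0381
  f18: (p1, p8, p10) → 19.0053
Σ area = 931.643

Euler characteristic 11−27+18 = 2 ✓

facets=18 area=931.643


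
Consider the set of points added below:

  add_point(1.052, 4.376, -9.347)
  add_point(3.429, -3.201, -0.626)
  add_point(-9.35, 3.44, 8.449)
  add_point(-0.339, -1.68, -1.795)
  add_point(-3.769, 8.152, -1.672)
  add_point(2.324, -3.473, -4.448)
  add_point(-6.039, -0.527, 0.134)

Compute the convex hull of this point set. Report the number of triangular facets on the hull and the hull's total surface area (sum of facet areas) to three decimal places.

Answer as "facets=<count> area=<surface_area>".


Points on the hull: [0, 1, 2, 4, 5, 6] (6 of 7).

Triangle areas on the boundary:
  f1: (p4, p1, p2) → 83.2908
  f2: (p0, p4, p1) → 56.3250
  f3: (p0, p5, p1) → 16.3042
  f4: (p6, p1, p2) → 41.8372
  f5: (p6, p5, p1) → 19.3766
  f6: (p6, p0, p5) → 46.2622
  f7: (p6, p4, p2) → 44.3959
  f8: (p6, p0, p4) → 44.7479
Σ area = 352.540

Euler: V−E+F = 6−12+8 = 2.

facets=8 area=352.540


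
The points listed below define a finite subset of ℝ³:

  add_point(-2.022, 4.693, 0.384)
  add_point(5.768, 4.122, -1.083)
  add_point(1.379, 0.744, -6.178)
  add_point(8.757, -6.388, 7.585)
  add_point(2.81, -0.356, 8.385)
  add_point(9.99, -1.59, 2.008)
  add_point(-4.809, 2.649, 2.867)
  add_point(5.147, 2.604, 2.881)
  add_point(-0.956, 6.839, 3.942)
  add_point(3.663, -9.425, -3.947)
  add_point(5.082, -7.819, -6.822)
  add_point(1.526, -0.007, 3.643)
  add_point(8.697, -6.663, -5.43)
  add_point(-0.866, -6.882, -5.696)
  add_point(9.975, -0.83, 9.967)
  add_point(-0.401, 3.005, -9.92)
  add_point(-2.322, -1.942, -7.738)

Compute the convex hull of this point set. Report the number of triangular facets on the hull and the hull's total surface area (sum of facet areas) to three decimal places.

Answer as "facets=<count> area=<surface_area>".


facets=24 area=752.429

Extreme-point indices: [0, 1, 3, 4, 5, 6, 8, 9, 10, 12, 13, 14, 15, 16] — 14 of 17 on the boundary.

Triangle areas on the boundary:
  f1: (p13, p3, p6) → 102.3541
  f2: (p13, p3, p9) → 30.7801
  f3: (p12, p3, p5) → 33.0219
  f4: (p12, p3, p9) → 37.5080
  f5: (p0, p15, p6) → 18.1086
  f6: (p0, p8, p6) → 9.0977
  f7: (p0, p8, p15) → 11.9152
  f8: (p1, p8, p15) → 47.7054
  f9: (p1, p12, p5) → 35.2283
  f10: (p1, p12, p15) → 62.9115
  f11: (p14, p3, p5) → 21.7694
  f12: (p14, p1, p5) → 29.2742
  f13: (p14, p1, p8) → 56.1288
  f14: (p16, p15, p6) → 33.8132
  f15: (p16, p13, p6) → 32.6617
  f16: (p10, p12, p15) → 24.6361
  f17: (p10, p16, p15) → 25.9123
  f18: (p10, p16, p13) → 16.0544
  f19: (p10, p13, p9) → 9.7343
  f20: (p10, p12, p9) → 7.0928
  f21: (p4, p8, p6) → 26.2565
  f22: (p4, p14, p8) → 28.4271
  f23: (p4, p3, p6) → 29.9024
  f24: (p4, p14, p3) → 22.1351
Σ area = 752.429

Euler: V−E+F = 14−36+24 = 2.


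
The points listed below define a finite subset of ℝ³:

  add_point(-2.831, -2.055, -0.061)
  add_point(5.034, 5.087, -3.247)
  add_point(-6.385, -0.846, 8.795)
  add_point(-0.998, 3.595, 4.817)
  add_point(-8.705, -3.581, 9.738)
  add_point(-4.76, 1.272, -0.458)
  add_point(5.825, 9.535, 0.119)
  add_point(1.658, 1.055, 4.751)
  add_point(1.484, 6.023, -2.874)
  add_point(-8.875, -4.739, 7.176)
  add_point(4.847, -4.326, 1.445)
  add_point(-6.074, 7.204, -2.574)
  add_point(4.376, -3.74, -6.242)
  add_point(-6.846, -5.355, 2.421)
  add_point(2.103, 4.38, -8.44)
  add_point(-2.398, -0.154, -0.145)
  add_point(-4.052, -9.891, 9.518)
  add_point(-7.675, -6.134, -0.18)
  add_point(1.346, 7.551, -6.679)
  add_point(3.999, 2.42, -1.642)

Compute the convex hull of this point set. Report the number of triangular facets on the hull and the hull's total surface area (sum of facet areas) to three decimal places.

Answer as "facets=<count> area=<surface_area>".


facets=22 area=800.107

Points on the hull: [1, 2, 4, 6, 7, 9, 10, 11, 12, 14, 16, 17, 18] (13 of 20).

Area of each hull facet:
  f1: (p2, p11, p6) → 86.4378
  f2: (p17, p16, p9) → 28.1108
  f3: (p17, p11, p9) → 51.7321
  f4: (p17, p11, p14) → 71.1174
  f5: (p18, p14, p6) → 13.6269
  f6: (p18, p11, p6) → 35.4292
  f7: (p18, p11, p14) → 14.5855
  f8: (p7, p2, p6) → 34.2783
  f9: (p7, p2, p16) → 43.0964
  f10: (p7, p10, p6) → 36.2372
  f11: (p7, p10, p16) → 45.1252
  f12: (p4, p11, p9) → 21.4135
  f13: (p4, p2, p11) → 19.6879
  f14: (p4, p16, p9) → 10.4633
  f15: (p4, p2, p16) → 14.2022
  f16: (p1, p14, p6) → 12.4310
  f17: (p12, p17, p14) → 59.6323
  f18: (p12, p1, p14) → 25.4253
  f19: (p12, p17, p16) → 74.4738
  f20: (p12, p10, p16) → 40.9974
  f21: (p12, p10, p6) → 53.1614
  f22: (p12, p1, p6) → 8.4424
Σ area = 800.107

Euler: V−E+F = 13−33+22 = 2.


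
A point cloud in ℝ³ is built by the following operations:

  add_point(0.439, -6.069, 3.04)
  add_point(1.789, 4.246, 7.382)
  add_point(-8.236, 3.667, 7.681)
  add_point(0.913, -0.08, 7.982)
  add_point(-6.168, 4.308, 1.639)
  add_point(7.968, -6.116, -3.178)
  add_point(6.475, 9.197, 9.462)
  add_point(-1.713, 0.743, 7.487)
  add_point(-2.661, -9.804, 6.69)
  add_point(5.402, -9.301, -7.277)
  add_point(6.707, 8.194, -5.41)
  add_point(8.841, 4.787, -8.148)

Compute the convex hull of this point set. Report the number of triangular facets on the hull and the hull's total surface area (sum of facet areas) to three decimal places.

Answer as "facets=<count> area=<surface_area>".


facets=12 area=949.216

Hull vertices (8/12): indices [2, 4, 5, 6, 8, 9, 10, 11].

Area of each hull facet:
  f1: (p6, p8, p2) → 115.5260
  f2: (p5, p6, p11) → 107.9972
  f3: (p5, p6, p8) → 142.9315
  f4: (p9, p5, p11) → 33.7800
  f5: (p9, p5, p8) → 43.3222
  f6: (p10, p6, p11) → 28.5732
  f7: (p4, p8, p2) → 46.6828
  f8: (p4, p9, p8) → 121.7101
  f9: (p4, p9, p11) → 125.8326
  f10: (p4, p10, p11) → 32.9009
  f11: (p4, p6, p2) → 49.4132
  f12: (p4, p10, p6) → 100.5459
Σ area = 949.216

Check V−E+F: 8 − 18 + 12 = 2.


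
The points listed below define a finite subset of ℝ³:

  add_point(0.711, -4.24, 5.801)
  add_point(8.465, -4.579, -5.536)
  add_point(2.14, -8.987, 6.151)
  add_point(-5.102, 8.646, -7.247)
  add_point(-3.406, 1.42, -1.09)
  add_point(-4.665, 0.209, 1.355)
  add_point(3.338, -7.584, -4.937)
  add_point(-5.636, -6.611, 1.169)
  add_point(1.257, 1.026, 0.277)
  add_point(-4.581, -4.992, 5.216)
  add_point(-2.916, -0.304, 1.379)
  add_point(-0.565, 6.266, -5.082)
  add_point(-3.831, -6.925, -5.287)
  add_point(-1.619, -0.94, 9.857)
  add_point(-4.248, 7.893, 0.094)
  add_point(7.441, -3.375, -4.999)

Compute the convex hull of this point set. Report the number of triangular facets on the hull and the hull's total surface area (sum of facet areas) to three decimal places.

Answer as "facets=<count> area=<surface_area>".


Points on the hull: [1, 2, 3, 6, 7, 9, 11, 12, 13, 14, 15] (11 of 16).

Area of each hull facet:
  f1: (p2, p13, p1) → 65.4899
  f2: (p12, p3, p7) → 52.7618
  f3: (p12, p3, p1) → 97.9856
  f4: (p12, p2, p7) → 30.7942
  f5: (p14, p3, p7) → 53.5461
  f6: (p9, p2, p7) → 17.5191
  f7: (p9, p2, p13) → 26.6114
  f8: (p9, p14, p7) → 31.0997
  f9: (p9, p14, p13) → 45.0660
  f10: (p6, p2, p1) → 32.4748
  f11: (p6, p12, p1) → 12.8315
  f12: (p6, p12, p2) → 40.4648
  f13: (p11, p3, p1) → 21.4368
  f14: (p11, p14, p3) → 17.6240
  f15: (p15, p13, p1) → 10.6388
  f16: (p15, p14, p13) → 106.8913
  f17: (p15, p11, p1) → 3.4323
  f18: (p15, p11, p14) → 34.4665
Σ area = 701.134

Euler: V−E+F = 11−27+18 = 2.

facets=18 area=701.134


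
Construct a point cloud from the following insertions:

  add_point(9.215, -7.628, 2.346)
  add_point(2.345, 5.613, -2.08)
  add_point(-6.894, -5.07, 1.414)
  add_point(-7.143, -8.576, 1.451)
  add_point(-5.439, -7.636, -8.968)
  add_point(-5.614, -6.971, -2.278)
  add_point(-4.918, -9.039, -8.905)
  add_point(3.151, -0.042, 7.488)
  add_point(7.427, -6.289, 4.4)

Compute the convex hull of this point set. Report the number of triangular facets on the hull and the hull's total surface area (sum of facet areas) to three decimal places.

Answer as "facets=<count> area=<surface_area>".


Extreme-point indices: [0, 1, 2, 3, 4, 6, 7, 8] — 8 of 9 on the boundary.

Per-facet area ½‖(b−a)×(c−a)‖:
  f1: (p6, p0, p3) → 85.9627
  f2: (p6, p1, p0) → 125.5507
  f3: (p7, p1, p0) → 61.2237
  f4: (p4, p6, p3) → 7.9198
  f5: (p4, p6, p1) → 10.4583
  f6: (p8, p0, p3) → 21.1923
  f7: (p8, p7, p3) → 58.3251
  f8: (p8, p7, p0) → 5.3830
  f9: (p2, p7, p3) → 20.1164
  f10: (p2, p7, p1) → 68.5981
  f11: (p2, p4, p3) → 18.5148
  f12: (p2, p4, p1) → 77.7208
Σ area = 560.966

Euler: V−E+F = 8−18+12 = 2.

facets=12 area=560.966


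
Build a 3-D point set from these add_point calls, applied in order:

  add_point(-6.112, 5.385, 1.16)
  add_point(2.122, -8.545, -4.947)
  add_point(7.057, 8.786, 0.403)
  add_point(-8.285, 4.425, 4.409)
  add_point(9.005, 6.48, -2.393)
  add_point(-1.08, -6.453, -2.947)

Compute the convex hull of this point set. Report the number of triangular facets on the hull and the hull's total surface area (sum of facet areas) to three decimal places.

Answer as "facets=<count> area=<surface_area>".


6 of the 6 inputs are extreme points: [0, 1, 2, 3, 4, 5].

Area of each hull facet:
  f1: (p2, p1, p3) → 140.2628
  f2: (p2, p1, p4) → 31.3408
  f3: (p0, p1, p4) → 117.6390
  f4: (p0, p2, p3) → 21.3702
  f5: (p0, p2, p4) → 26.1939
  f6: (p5, p1, p3) → 11.3419
  f7: (p5, p0, p3) → 26.3953
  f8: (p5, p0, p1) → 15.7053
Σ area = 390.249

Euler characteristic 6−12+8 = 2 ✓

facets=8 area=390.249


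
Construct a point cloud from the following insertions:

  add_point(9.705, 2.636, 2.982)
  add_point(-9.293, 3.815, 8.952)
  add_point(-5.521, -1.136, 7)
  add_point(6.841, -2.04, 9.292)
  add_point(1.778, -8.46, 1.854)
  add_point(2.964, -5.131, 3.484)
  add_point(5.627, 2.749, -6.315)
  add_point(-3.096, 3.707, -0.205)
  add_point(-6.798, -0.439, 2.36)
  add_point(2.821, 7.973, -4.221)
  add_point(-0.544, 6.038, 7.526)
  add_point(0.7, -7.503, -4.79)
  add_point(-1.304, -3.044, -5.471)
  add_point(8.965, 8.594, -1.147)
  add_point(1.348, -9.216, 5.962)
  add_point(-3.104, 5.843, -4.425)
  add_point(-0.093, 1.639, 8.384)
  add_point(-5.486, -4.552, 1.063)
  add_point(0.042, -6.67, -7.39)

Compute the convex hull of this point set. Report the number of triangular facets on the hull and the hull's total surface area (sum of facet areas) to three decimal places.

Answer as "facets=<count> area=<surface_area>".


facets=24 area=899.923

Hull vertices (14/19): indices [0, 1, 3, 4, 6, 8, 9, 10, 11, 13, 14, 15, 17, 18].

Area of each hull facet:
  f1: (p3, p14, p1) → 79.1463
  f2: (p17, p14, p1) → 56.7234
  f3: (p4, p3, p0) → 46.1848
  f4: (p4, p3, p14) → 20.0049
  f5: (p15, p9, p1) → 42.7804
  f6: (p6, p18, p0) → 53.5580
  f7: (p6, p15, p18) → 51.2613
  f8: (p6, p15, p9) → 19.6452
  f9: (p10, p3, p1) → 45.6004
  f10: (p10, p9, p1) → 50.5816
  f11: (p11, p4, p14) → 3.7340
  f12: (p11, p17, p14) → 41.1147
  f13: (p11, p17, p18) → 11.8866
  f14: (p11, p18, p0) → 20.0866
  f15: (p11, p4, p0) → 46.4342
  f16: (p8, p17, p1) → 11.3751
  f17: (p8, p15, p1) → 38.6613
  f18: (p8, p17, p18) → 18.9669
  f19: (p8, p15, p18) → 61.6036
  f20: (p13, p6, p0) → 30.4228
  f21: (p13, p6, p9) → 21.3585
  f22: (p13, p10, p9) → 42.0730
  f23: (p13, p3, p0) → 16.0293
  f24: (p13, p10, p3) → 70.6903
Σ area = 899.923

Check V−E+F: 14 − 36 + 24 = 2.


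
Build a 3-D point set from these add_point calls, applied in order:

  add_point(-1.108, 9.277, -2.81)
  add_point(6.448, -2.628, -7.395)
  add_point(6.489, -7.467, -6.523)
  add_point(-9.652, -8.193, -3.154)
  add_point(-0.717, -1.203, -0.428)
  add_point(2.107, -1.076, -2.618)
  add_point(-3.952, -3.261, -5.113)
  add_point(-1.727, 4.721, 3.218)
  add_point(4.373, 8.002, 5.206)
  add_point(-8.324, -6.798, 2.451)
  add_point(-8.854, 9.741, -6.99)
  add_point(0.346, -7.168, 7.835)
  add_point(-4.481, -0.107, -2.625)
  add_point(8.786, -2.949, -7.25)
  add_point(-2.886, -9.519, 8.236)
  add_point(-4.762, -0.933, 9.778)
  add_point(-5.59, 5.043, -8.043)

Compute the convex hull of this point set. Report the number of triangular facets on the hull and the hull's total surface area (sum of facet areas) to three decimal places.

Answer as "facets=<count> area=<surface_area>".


facets=20 area=1066.820

Hull vertices (12/17): indices [0, 1, 2, 3, 8, 9, 10, 11, 13, 14, 15, 16].

Per-facet area ½‖(b−a)×(c−a)‖:
  f1: (p8, p15, p10) → 120.1290
  f2: (p16, p10, p3) → 36.6674
  f3: (p16, p10, p13) → 23.3449
  f4: (p0, p10, p13) → 64.5844
  f5: (p0, p8, p13) → 78.1789
  f6: (p0, p8, p10) → 19.9471
  f7: (p2, p16, p3) → 112.1728
  f8: (p2, p14, p3) → 104.1721
  f9: (p9, p14, p3) → 17.2412
  f10: (p9, p14, p15) → 35.3590
  f11: (p9, p10, p3) → 54.3500
  f12: (p9, p15, p10) → 94.7394
  f13: (p11, p8, p13) → 123.7253
  f14: (p11, p2, p13) → 38.2696
  f15: (p11, p2, p14) → 28.7917
  f16: (p11, p8, p15) → 56.2612
  f17: (p11, p14, p15) → 16.5994
  f18: (p1, p16, p13) → 7.0508
  f19: (p1, p2, p13) → 5.7448
  f20: (p1, p2, p16) → 29.4915
Σ area = 1066.820

Check V−E+F: 12 − 30 + 20 = 2.


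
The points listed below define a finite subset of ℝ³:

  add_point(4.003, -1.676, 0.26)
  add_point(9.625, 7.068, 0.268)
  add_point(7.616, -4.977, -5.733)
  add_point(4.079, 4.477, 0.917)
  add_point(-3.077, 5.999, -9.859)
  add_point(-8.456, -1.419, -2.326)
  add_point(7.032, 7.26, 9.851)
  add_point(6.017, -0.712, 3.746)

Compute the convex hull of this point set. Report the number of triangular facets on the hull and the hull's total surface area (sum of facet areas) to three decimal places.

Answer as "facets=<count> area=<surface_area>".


facets=8 area=631.875

Hull vertices (6/8): indices [1, 2, 4, 5, 6, 7].

Per-facet area ½‖(b−a)×(c−a)‖:
  f1: (p4, p2, p5) → 90.0165
  f2: (p4, p2, p1) → 99.0364
  f3: (p6, p2, p1) → 61.7868
  f4: (p6, p4, p5) → 124.5826
  f5: (p6, p4, p1) → 74.1534
  f6: (p7, p2, p5) → 80.4655
  f7: (p7, p6, p5) → 73.9037
  f8: (p7, p6, p2) → 27.9303
Σ area = 631.875

Euler: V−E+F = 6−12+8 = 2.


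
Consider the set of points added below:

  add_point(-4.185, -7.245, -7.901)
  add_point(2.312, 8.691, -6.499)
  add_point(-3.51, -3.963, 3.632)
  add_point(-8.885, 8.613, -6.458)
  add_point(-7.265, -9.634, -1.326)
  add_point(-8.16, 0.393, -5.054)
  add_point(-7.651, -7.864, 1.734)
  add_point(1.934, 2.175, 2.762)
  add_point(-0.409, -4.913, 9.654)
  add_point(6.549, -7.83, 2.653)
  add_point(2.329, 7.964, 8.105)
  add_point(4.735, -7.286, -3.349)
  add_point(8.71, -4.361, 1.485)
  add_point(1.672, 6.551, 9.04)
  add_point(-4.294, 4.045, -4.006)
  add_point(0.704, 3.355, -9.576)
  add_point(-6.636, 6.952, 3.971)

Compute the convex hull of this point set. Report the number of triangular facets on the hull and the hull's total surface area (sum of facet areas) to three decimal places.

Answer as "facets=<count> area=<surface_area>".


facets=24 area=1077.614

14 of the 17 inputs are extreme points: [0, 1, 3, 4, 5, 6, 8, 9, 10, 11, 12, 13, 15, 16].

Facet areas (half cross-product norm):
  f1: (p6, p8, p4) → 14.6255
  f2: (p9, p8, p12) → 20.8723
  f3: (p9, p8, p4) → 67.5809
  f4: (p13, p8, p12) → 69.8688
  f5: (p13, p10, p12) → 13.5221
  f6: (p5, p6, p3) → 22.2204
  f7: (p5, p6, p4) → 18.7921
  f8: (p1, p10, p12) → 103.5354
  f9: (p1, p15, p12) → 49.8391
  f10: (p1, p10, p3) → 81.8640
  f11: (p1, p15, p3) → 34.4475
  f12: (p0, p5, p4) → 34.0714
  f13: (p0, p15, p3) → 67.0275
  f14: (p0, p5, p3) → 22.1328
  f15: (p16, p6, p8) → 76.1728
  f16: (p16, p13, p8) → 56.6218
  f17: (p16, p6, p3) → 81.0765
  f18: (p16, p10, p3) → 43.8395
  f19: (p16, p13, p10) → 8.8502
  f20: (p11, p9, p4) → 38.7773
  f21: (p11, p0, p4) → 38.2517
  f22: (p11, p9, p12) → 13.1426
  f23: (p11, p15, p12) → 44.1724
  f24: (p11, p0, p15) → 56.3096
Σ area = 1077.614

Euler characteristic 14−36+24 = 2 ✓


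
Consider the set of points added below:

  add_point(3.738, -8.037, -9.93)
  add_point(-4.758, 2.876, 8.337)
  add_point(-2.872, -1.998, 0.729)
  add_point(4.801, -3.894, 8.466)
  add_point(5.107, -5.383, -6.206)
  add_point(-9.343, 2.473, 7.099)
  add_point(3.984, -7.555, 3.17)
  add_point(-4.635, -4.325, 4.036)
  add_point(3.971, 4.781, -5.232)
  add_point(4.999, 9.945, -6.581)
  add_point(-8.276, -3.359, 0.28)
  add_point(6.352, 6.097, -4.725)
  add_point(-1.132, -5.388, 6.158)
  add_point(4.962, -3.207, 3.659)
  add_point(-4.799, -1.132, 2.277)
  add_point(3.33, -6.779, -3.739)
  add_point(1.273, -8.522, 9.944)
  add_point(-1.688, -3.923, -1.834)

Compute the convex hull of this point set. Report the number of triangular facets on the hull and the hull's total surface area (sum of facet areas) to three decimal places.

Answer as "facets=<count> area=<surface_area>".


facets=16 area=865.085

Extreme-point indices: [0, 1, 3, 4, 5, 6, 9, 10, 11, 16] — 10 of 18 on the boundary.

Area of each hull facet:
  f1: (p9, p0, p11) → 27.3702
  f2: (p6, p16, p0) → 20.2323
  f3: (p10, p9, p5) → 90.0098
  f4: (p10, p9, p0) → 141.6651
  f5: (p10, p16, p5) → 64.4044
  f6: (p10, p16, p0) → 117.8075
  f7: (p3, p9, p11) → 21.4891
  f8: (p3, p6, p16) → 18.5364
  f9: (p1, p9, p5) → 43.3179
  f10: (p1, p3, p9) → 110.1914
  f11: (p1, p16, p5) → 28.3234
  f12: (p1, p3, p16) → 35.1498
  f13: (p4, p3, p6) → 23.9315
  f14: (p4, p6, p0) → 18.5525
  f15: (p4, p3, p11) → 83.6831
  f16: (p4, p0, p11) → 20.4201
Σ area = 865.085

Euler: V−E+F = 10−24+16 = 2.
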